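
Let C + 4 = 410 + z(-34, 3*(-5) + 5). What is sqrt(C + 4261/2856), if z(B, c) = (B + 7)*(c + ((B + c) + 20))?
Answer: sqrt(2702921970)/1428 ≈ 36.407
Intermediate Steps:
z(B, c) = (7 + B)*(20 + B + 2*c) (z(B, c) = (7 + B)*(c + (20 + B + c)) = (7 + B)*(20 + B + 2*c))
C = 1324 (C = -4 + (410 + (140 + (-34)**2 + 14*(3*(-5) + 5) + 27*(-34) + 2*(-34)*(3*(-5) + 5))) = -4 + (410 + (140 + 1156 + 14*(-15 + 5) - 918 + 2*(-34)*(-15 + 5))) = -4 + (410 + (140 + 1156 + 14*(-10) - 918 + 2*(-34)*(-10))) = -4 + (410 + (140 + 1156 - 140 - 918 + 680)) = -4 + (410 + 918) = -4 + 1328 = 1324)
sqrt(C + 4261/2856) = sqrt(1324 + 4261/2856) = sqrt(3785605/2856) = sqrt(2702921970)/1428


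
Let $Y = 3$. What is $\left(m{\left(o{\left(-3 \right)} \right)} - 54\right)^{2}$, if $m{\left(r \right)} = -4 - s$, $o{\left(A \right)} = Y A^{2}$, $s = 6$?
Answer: $4096$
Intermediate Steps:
$o{\left(A \right)} = 3 A^{2}$
$m{\left(r \right)} = -10$ ($m{\left(r \right)} = -4 - 6 = -10$)
$\left(m{\left(o{\left(-3 \right)} \right)} - 54\right)^{2} = \left(-10 - 54\right)^{2} = \left(-64\right)^{2} = 4096$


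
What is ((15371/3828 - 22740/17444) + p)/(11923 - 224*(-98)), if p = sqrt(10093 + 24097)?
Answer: 45270751/565506133500 + sqrt(34190)/33875 ≈ 0.0055385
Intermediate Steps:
p = sqrt(34190) ≈ 184.91
((15371/3828 - 22740/17444) + p)/(11923 - 224*(-98)) = ((15371/3828 - 22740/17444) + sqrt(34190))/(11923 - 224*(-98)) = ((15371*(1/3828) - 22740*1/17444) + sqrt(34190))/(11923 + 21952) = ((15371/3828 - 5685/4361) + sqrt(34190))/33875 = (45270751/16693908 + sqrt(34190))*(1/33875) = 45270751/565506133500 + sqrt(34190)/33875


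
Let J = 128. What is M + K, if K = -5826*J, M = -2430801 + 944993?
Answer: -2231536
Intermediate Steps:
M = -1485808
K = -745728 (K = -5826*128 = -745728)
M + K = -1485808 - 745728 = -2231536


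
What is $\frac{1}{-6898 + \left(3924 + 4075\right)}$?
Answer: $\frac{1}{1101} \approx 0.00090826$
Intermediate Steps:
$\frac{1}{-6898 + \left(3924 + 4075\right)} = \frac{1}{-6898 + 7999} = \frac{1}{1101}$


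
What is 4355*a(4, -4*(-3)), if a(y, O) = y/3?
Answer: 17420/3 ≈ 5806.7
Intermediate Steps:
a(y, O) = y/3 (a(y, O) = y*(1/3) = y/3)
4355*a(4, -4*(-3)) = 4355*((1/3)*4) = 4355*(4/3) = 17420/3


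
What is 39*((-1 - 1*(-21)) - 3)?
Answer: 663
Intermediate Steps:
39*((-1 - 1*(-21)) - 3) = 39*((-1 + 21) - 3) = 39*(20 - 3) = 39*17 = 663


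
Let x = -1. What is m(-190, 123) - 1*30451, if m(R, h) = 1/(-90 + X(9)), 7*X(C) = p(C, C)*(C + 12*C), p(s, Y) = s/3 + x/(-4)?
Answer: -30420577/999 ≈ -30451.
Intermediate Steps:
p(s, Y) = ¼ + s/3 (p(s, Y) = s/3 - 1/(-4) = s*(⅓) - 1*(-¼) = s/3 + ¼ = ¼ + s/3)
X(C) = 13*C*(¼ + C/3)/7 (X(C) = ((¼ + C/3)*(C + 12*C))/7 = ((¼ + C/3)*(13*C))/7 = (13*C*(¼ + C/3))/7 = 13*C*(¼ + C/3)/7)
m(R, h) = -28/999 (m(R, h) = 1/(-90 + (13/84)*9*(3 + 4*9)) = 1/(-90 + (13/84)*9*(3 + 36)) = 1/(-90 + (13/84)*9*39) = 1/(-90 + 1521/28) = 1/(-999/28) = -28/999)
m(-190, 123) - 1*30451 = -28/999 - 1*30451 = -28/999 - 30451 = -30420577/999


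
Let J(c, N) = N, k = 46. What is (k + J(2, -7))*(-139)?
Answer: -5421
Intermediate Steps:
(k + J(2, -7))*(-139) = (46 - 7)*(-139) = 39*(-139) = -5421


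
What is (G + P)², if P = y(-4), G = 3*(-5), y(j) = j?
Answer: 361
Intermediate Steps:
G = -15
P = -4
(G + P)² = (-15 - 4)² = (-19)² = 361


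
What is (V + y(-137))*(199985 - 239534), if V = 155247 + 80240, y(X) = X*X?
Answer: -10055570544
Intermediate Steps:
y(X) = X**2
V = 235487
(V + y(-137))*(199985 - 239534) = (235487 + (-137)**2)*(199985 - 239534) = (235487 + 18769)*(-39549) = 254256*(-39549) = -10055570544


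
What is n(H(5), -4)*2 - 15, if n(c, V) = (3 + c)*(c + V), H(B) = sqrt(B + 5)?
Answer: -19 - 2*sqrt(10) ≈ -25.325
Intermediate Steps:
H(B) = sqrt(5 + B)
n(c, V) = (3 + c)*(V + c)
n(H(5), -4)*2 - 15 = ((sqrt(5 + 5))**2 + 3*(-4) + 3*sqrt(5 + 5) - 4*sqrt(5 + 5))*2 - 15 = ((sqrt(10))**2 - 12 + 3*sqrt(10) - 4*sqrt(10))*2 - 15 = (10 - 12 + 3*sqrt(10) - 4*sqrt(10))*2 - 15 = (-2 - sqrt(10))*2 - 15 = (-4 - 2*sqrt(10)) - 15 = -19 - 2*sqrt(10)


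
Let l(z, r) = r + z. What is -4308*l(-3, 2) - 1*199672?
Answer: -195364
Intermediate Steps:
-4308*l(-3, 2) - 1*199672 = -4308*(2 - 3) - 1*199672 = -4308*(-1) - 199672 = 4308 - 199672 = -195364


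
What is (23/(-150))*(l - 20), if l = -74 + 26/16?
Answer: 16997/1200 ≈ 14.164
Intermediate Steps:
l = -579/8 (l = -74 + 26*(1/16) = -74 + 13/8 = -579/8 ≈ -72.375)
(23/(-150))*(l - 20) = (23/(-150))*(-579/8 - 20) = (23*(-1/150))*(-739/8) = -23/150*(-739/8) = 16997/1200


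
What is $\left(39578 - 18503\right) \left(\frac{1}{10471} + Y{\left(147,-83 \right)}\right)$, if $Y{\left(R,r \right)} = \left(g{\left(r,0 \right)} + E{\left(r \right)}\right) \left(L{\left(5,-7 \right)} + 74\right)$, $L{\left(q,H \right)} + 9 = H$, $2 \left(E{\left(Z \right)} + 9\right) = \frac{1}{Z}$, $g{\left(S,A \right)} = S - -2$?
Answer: $- \frac{95616622433700}{869093} \approx -1.1002 \cdot 10^{8}$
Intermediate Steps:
$g{\left(S,A \right)} = 2 + S$ ($g{\left(S,A \right)} = S + 2 = 2 + S$)
$E{\left(Z \right)} = -9 + \frac{1}{2 Z}$
$L{\left(q,H \right)} = -9 + H$
$Y{\left(R,r \right)} = -406 + \frac{29}{r} + 58 r$ ($Y{\left(R,r \right)} = \left(\left(2 + r\right) - \left(9 - \frac{1}{2 r}\right)\right) \left(\left(-9 - 7\right) + 74\right) = \left(-7 + r + \frac{1}{2 r}\right) \left(-16 + 74\right) = \left(-7 + r + \frac{1}{2 r}\right) 58 = -406 + \frac{29}{r} + 58 r$)
$\left(39578 - 18503\right) \left(\frac{1}{10471} + Y{\left(147,-83 \right)}\right) = \left(39578 - 18503\right) \left(\frac{1}{10471} + \left(-406 + \frac{29}{-83} + 58 \left(-83\right)\right)\right) = 21075 \left(\frac{1}{10471} - \frac{433289}{83}\right) = 21075 \left(- \frac{4536969036}{869093}\right) = - \frac{95616622433700}{869093}$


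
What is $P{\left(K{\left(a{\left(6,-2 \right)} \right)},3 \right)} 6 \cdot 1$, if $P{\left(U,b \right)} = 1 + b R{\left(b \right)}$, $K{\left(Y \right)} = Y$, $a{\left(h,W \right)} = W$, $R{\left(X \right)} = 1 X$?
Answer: $60$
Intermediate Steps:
$R{\left(X \right)} = X$
$P{\left(U,b \right)} = 1 + b^{2}$ ($P{\left(U,b \right)} = 1 + b b = 1 + b^{2}$)
$P{\left(K{\left(a{\left(6,-2 \right)} \right)},3 \right)} 6 \cdot 1 = \left(1 + 3^{2}\right) 6 \cdot 1 = \left(1 + 9\right) 6 \cdot 1 = 10 \cdot 6 \cdot 1 = 60 \cdot 1 = 60$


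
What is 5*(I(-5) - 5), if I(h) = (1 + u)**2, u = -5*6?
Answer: 4180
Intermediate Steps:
u = -30
I(h) = 841 (I(h) = (1 - 30)**2 = (-29)**2 = 841)
5*(I(-5) - 5) = 5*(841 - 5) = 5*836 = 4180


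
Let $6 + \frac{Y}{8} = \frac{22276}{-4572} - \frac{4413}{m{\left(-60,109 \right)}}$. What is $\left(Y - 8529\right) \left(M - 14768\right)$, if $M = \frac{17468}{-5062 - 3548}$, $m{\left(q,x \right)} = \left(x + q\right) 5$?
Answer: $\frac{155982074185269418}{1205550675} \approx 1.2939 \cdot 10^{8}$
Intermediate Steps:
$m{\left(q,x \right)} = 5 q + 5 x$ ($m{\left(q,x \right)} = \left(q + x\right) 5 = 5 q + 5 x$)
$Y = - \frac{64709392}{280035}$ ($Y = -48 + 8 \left(\frac{22276}{-4572} - \frac{4413}{5 \left(-60\right) + 5 \cdot 109}\right) = -48 + 8 \left(22276 \left(- \frac{1}{4572}\right) - \frac{4413}{-300 + 545}\right) = -48 + 8 \left(- \frac{5569}{1143} - \frac{4413}{245}\right) = -48 + 8 \left(- \frac{6408464}{280035}\right) = -48 - \frac{51267712}{280035} = - \frac{64709392}{280035} \approx -231.08$)
$M = - \frac{8734}{4305}$ ($M = \frac{17468}{-5062 - 3548} = \frac{17468}{-8610} = 17468 \left(- \frac{1}{8610}\right) = - \frac{8734}{4305} \approx -2.0288$)
$\left(Y - 8529\right) \left(M - 14768\right) = \left(- \frac{64709392}{280035} - 8529\right) \left(- \frac{8734}{4305} - 14768\right) = \left(- \frac{2453127907}{280035}\right) \left(- \frac{63584974}{4305}\right) = \frac{155982074185269418}{1205550675}$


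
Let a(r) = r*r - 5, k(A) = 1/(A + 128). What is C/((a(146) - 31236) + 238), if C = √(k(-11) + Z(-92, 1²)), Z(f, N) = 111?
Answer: -2*√42211/377793 ≈ -0.0010876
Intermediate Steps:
k(A) = 1/(128 + A)
a(r) = -5 + r² (a(r) = r² - 5 = -5 + r²)
C = 2*√42211/39 (C = √(1/(128 - 11) + 111) = √(1/117 + 111) = √(12988/117) = 2*√42211/39 ≈ 10.536)
C/((a(146) - 31236) + 238) = (2*√42211/39)/(((-5 + 146²) - 31236) + 238) = (2*√42211/39)/(((-5 + 21316) - 31236) + 238) = (2*√42211/39)/((21311 - 31236) + 238) = (2*√42211/39)/(-9925 + 238) = (2*√42211/39)/(-9687) = (2*√42211/39)*(-1/9687) = -2*√42211/377793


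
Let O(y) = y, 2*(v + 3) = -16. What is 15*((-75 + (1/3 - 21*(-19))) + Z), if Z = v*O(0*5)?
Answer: 4865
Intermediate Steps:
v = -11 (v = -3 + (½)*(-16) = -3 - 8 = -11)
Z = 0 (Z = -0*5 = -11*0 = 0)
15*((-75 + (1/3 - 21*(-19))) + Z) = 15*((-75 + (1/3 - 21*(-19))) + 0) = 15*((-75 + (⅓ + 399)) + 0) = 15*((-75 + 1198/3) + 0) = 15*(973/3 + 0) = 15*(973/3) = 4865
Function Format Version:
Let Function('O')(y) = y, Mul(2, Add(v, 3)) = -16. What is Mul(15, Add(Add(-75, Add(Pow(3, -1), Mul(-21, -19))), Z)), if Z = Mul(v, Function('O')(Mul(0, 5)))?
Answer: 4865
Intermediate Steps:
v = -11 (v = Add(-3, Mul(Rational(1, 2), -16)) = Add(-3, -8) = -11)
Z = 0 (Z = Mul(-11, Mul(0, 5)) = Mul(-11, 0) = 0)
Mul(15, Add(Add(-75, Add(Pow(3, -1), Mul(-21, -19))), Z)) = Mul(15, Add(Add(-75, Add(Pow(3, -1), Mul(-21, -19))), 0)) = Mul(15, Add(Add(-75, Add(Rational(1, 3), 399)), 0)) = Mul(15, Add(Add(-75, Rational(1198, 3)), 0)) = Mul(15, Add(Rational(973, 3), 0)) = Mul(15, Rational(973, 3)) = 4865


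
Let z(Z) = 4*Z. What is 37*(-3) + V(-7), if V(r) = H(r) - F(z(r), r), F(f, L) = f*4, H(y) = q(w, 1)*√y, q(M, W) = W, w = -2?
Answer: 1 + I*√7 ≈ 1.0 + 2.6458*I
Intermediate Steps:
H(y) = √y (H(y) = 1*√y = √y)
F(f, L) = 4*f
V(r) = √r - 16*r (V(r) = √r - 4*4*r = √r - 16*r)
37*(-3) + V(-7) = 37*(-3) + (√(-7) - 16*(-7)) = -111 + (I*√7 + 112) = -111 + (112 + I*√7) = 1 + I*√7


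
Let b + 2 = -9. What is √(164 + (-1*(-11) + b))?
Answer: 2*√41 ≈ 12.806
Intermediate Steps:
b = -11 (b = -2 - 9 = -11)
√(164 + (-1*(-11) + b)) = √(164 + (-1*(-11) - 11)) = √(164 + (11 - 11)) = √(164 + 0) = √164 = 2*√41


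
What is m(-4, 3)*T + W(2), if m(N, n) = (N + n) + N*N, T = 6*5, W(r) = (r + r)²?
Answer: 466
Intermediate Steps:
W(r) = 4*r² (W(r) = (2*r)² = 4*r²)
T = 30
m(N, n) = N + n + N² (m(N, n) = (N + n) + N² = N + n + N²)
m(-4, 3)*T + W(2) = (-4 + 3 + (-4)²)*30 + 4*2² = (-4 + 3 + 16)*30 + 4*4 = 15*30 + 16 = 450 + 16 = 466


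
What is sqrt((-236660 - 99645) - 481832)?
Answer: I*sqrt(818137) ≈ 904.51*I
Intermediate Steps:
sqrt((-236660 - 99645) - 481832) = sqrt(-336305 - 481832) = sqrt(-818137) = I*sqrt(818137)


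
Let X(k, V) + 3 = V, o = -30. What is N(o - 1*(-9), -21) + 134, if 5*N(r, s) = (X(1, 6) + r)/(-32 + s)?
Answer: 35528/265 ≈ 134.07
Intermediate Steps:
X(k, V) = -3 + V
N(r, s) = (3 + r)/(5*(-32 + s)) (N(r, s) = (((-3 + 6) + r)/(-32 + s))/5 = ((3 + r)/(-32 + s))/5 = (3 + r)/(5*(-32 + s)))
N(o - 1*(-9), -21) + 134 = (3 + (-30 - 1*(-9)))/(5*(-32 - 21)) + 134 = (1/5)*(3 + (-30 + 9))/(-53) + 134 = (1/5)*(-1/53)*(3 - 21) + 134 = (1/5)*(-1/53)*(-18) + 134 = 18/265 + 134 = 35528/265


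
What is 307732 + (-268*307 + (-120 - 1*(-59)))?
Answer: 225395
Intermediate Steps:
307732 + (-268*307 + (-120 - 1*(-59))) = 307732 + (-82276 + (-120 + 59)) = 307732 + (-82276 - 61) = 307732 - 82337 = 225395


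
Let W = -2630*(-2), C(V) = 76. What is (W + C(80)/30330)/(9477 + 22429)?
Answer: 39883969/241927245 ≈ 0.16486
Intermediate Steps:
W = 5260
(W + C(80)/30330)/(9477 + 22429) = (5260 + 76/30330)/(9477 + 22429) = (5260 + 76*(1/30330))/31906 = (5260 + 38/15165)*(1/31906) = (79767938/15165)*(1/31906) = 39883969/241927245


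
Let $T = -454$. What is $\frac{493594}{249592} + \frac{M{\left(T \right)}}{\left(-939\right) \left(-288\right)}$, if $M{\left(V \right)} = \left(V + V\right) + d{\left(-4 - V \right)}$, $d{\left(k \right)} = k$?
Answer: $\frac{8335581217}{4218603984} \approx 1.9759$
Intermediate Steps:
$M{\left(V \right)} = -4 + V$ ($M{\left(V \right)} = \left(V + V\right) - \left(4 + V\right) = 2 V - \left(4 + V\right) = -4 + V$)
$\frac{493594}{249592} + \frac{M{\left(T \right)}}{\left(-939\right) \left(-288\right)} = \frac{493594}{249592} + \frac{-4 - 454}{\left(-939\right) \left(-288\right)} = 493594 \cdot \frac{1}{249592} - \frac{458}{270432} = \frac{246797}{124796} - \frac{229}{135216} = \frac{8335581217}{4218603984}$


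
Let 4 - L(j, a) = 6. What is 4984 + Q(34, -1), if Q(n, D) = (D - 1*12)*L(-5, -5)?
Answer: 5010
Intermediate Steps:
L(j, a) = -2 (L(j, a) = 4 - 1*6 = 4 - 6 = -2)
Q(n, D) = 24 - 2*D (Q(n, D) = (D - 1*12)*(-2) = (D - 12)*(-2) = (-12 + D)*(-2) = 24 - 2*D)
4984 + Q(34, -1) = 4984 + (24 - 2*(-1)) = 4984 + (24 + 2) = 4984 + 26 = 5010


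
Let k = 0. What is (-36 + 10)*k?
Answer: 0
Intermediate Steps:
(-36 + 10)*k = (-36 + 10)*0 = -26*0 = 0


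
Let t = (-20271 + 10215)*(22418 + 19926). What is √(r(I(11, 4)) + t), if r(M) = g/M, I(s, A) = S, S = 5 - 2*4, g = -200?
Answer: 2*I*√958075194/3 ≈ 20635.0*I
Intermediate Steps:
S = -3 (S = 5 - 8 = -3)
I(s, A) = -3
r(M) = -200/M
t = -425811264 (t = -10056*42344 = -425811264)
√(r(I(11, 4)) + t) = √(-200/(-3) - 425811264) = √(-200*(-⅓) - 425811264) = √(200/3 - 425811264) = √(-1277433592/3) = 2*I*√958075194/3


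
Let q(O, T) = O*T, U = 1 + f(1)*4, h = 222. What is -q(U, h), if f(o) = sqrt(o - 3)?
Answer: -222 - 888*I*sqrt(2) ≈ -222.0 - 1255.8*I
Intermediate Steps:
f(o) = sqrt(-3 + o)
U = 1 + 4*I*sqrt(2) (U = 1 + sqrt(-3 + 1)*4 = 1 + sqrt(-2)*4 = 1 + (I*sqrt(2))*4 = 1 + 4*I*sqrt(2) ≈ 1.0 + 5.6569*I)
-q(U, h) = -(1 + 4*I*sqrt(2))*222 = -(222 + 888*I*sqrt(2)) = -222 - 888*I*sqrt(2)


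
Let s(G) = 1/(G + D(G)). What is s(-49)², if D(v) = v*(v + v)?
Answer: 1/22591009 ≈ 4.4265e-8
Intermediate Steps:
D(v) = 2*v² (D(v) = v*(2*v) = 2*v²)
s(G) = 1/(G + 2*G²)
s(-49)² = (1/((-49)*(1 + 2*(-49))))² = (-1/(49*(1 - 98)))² = (-1/49/(-97))² = (-1/49*(-1/97))² = (1/4753)² = 1/22591009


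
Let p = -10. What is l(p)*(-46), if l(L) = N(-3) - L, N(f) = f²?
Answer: -874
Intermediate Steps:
l(L) = 9 - L (l(L) = (-3)² - L = 9 - L)
l(p)*(-46) = (9 - 1*(-10))*(-46) = (9 + 10)*(-46) = 19*(-46) = -874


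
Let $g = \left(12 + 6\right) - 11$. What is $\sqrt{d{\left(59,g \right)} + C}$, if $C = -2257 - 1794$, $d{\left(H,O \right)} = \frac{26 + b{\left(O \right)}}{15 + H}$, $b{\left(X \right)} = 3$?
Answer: $\frac{3 i \sqrt{2464570}}{74} \approx 63.644 i$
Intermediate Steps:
$g = 7$ ($g = 18 - 11 = 7$)
$d{\left(H,O \right)} = \frac{29}{15 + H}$ ($d{\left(H,O \right)} = \frac{26 + 3}{15 + H} = \frac{29}{15 + H}$)
$C = -4051$
$\sqrt{d{\left(59,g \right)} + C} = \sqrt{\frac{29}{15 + 59} - 4051} = \sqrt{\frac{29}{74} - 4051} = \sqrt{- \frac{299745}{74}} = \frac{3 i \sqrt{2464570}}{74}$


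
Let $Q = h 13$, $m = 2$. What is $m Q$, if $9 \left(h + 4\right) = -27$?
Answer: $-182$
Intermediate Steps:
$h = -7$ ($h = -4 + \frac{1}{9} \left(-27\right) = -4 - 3 = -7$)
$Q = -91$ ($Q = \left(-7\right) 13 = -91$)
$m Q = 2 \left(-91\right) = -182$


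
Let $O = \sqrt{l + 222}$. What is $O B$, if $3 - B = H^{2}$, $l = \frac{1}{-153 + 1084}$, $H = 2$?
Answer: $- \frac{\sqrt{3926977}}{133} \approx -14.9$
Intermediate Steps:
$l = \frac{1}{931} \approx 0.0010741$
$O = \frac{\sqrt{3926977}}{133}$ ($O = \sqrt{\frac{1}{931} + 222} = \sqrt{\frac{206683}{931}} = \frac{\sqrt{3926977}}{133} \approx 14.9$)
$B = -1$ ($B = 3 - 2^{2} = 3 - 4 = -1$)
$O B = \frac{\sqrt{3926977}}{133} \left(-1\right) = - \frac{\sqrt{3926977}}{133}$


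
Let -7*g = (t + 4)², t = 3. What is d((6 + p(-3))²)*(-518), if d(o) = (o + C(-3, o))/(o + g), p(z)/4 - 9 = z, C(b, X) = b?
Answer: -464646/893 ≈ -520.32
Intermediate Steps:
p(z) = 36 + 4*z
g = -7 (g = -(3 + 4)²/7 = -⅐*7² = -⅐*49 = -7)
d(o) = (-3 + o)/(-7 + o) (d(o) = (o - 3)/(o - 7) = (-3 + o)/(-7 + o))
d((6 + p(-3))²)*(-518) = ((-3 + (6 + (36 + 4*(-3)))²)/(-7 + (6 + (36 + 4*(-3)))²))*(-518) = ((-3 + (6 + (36 - 12))²)/(-7 + (6 + (36 - 12))²))*(-518) = ((-3 + (6 + 24)²)/(-7 + (6 + 24)²))*(-518) = ((-3 + 30²)/(-7 + 30²))*(-518) = ((-3 + 900)/(-7 + 900))*(-518) = (897/893)*(-518) = -464646/893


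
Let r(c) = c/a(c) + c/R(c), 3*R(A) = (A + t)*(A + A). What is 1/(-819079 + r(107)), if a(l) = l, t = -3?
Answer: -208/170368221 ≈ -1.2209e-6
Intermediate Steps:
R(A) = 2*A*(-3 + A)/3 (R(A) = ((A - 3)*(A + A))/3 = ((-3 + A)*(2*A))/3 = (2*A*(-3 + A))/3 = 2*A*(-3 + A)/3)
r(c) = 1 + 3/(2*(-3 + c)) (r(c) = c/c + c/((2*c*(-3 + c)/3)) = 1 + c*(3/(2*c*(-3 + c))) = 1 + 3/(2*(-3 + c)))
1/(-819079 + r(107)) = 1/(-819079 + (-3/2 + 107)/(-3 + 107)) = 1/(-819079 + (211/2)/104) = 1/(-819079 + (1/104)*(211/2)) = 1/(-819079 + 211/208) = 1/(-170368221/208) = -208/170368221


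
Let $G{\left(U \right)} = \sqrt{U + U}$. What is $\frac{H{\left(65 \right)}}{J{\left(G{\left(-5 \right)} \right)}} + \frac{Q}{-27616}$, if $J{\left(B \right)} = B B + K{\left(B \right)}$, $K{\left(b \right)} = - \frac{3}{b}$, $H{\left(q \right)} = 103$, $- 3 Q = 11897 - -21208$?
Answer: $- \frac{273310485}{27864544} - \frac{309 i \sqrt{10}}{1009} \approx -9.8085 - 0.96843 i$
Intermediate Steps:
$Q = -11035$ ($Q = - \frac{11897 - -21208}{3} = - \frac{11897 + 21208}{3} = \left(- \frac{1}{3}\right) 33105 = -11035$)
$G{\left(U \right)} = \sqrt{2} \sqrt{U}$ ($G{\left(U \right)} = \sqrt{2 U} = \sqrt{2} \sqrt{U}$)
$J{\left(B \right)} = B^{2} - \frac{3}{B}$ ($J{\left(B \right)} = B B - \frac{3}{B} = B^{2} - \frac{3}{B}$)
$\frac{H{\left(65 \right)}}{J{\left(G{\left(-5 \right)} \right)}} + \frac{Q}{-27616} = \frac{103}{\frac{1}{\sqrt{2} \sqrt{-5}} \left(-3 + \left(\sqrt{2} \sqrt{-5}\right)^{3}\right)} - \frac{11035}{-27616} = \frac{103}{\frac{1}{\sqrt{2} i \sqrt{5}} \left(-3 + \left(\sqrt{2} i \sqrt{5}\right)^{3}\right)} - - \frac{11035}{27616} = \frac{103}{\frac{1}{i \sqrt{10}} \left(-3 + \left(i \sqrt{10}\right)^{3}\right)} + \frac{11035}{27616} = \frac{103}{- \frac{i \sqrt{10}}{10} \left(-3 - 10 i \sqrt{10}\right)} + \frac{11035}{27616} = \frac{103}{\left(- \frac{1}{10}\right) i \sqrt{10} \left(-3 - 10 i \sqrt{10}\right)} + \frac{11035}{27616} = 103 \frac{i \sqrt{10}}{-3 - 10 i \sqrt{10}} + \frac{11035}{27616} = \frac{103 i \sqrt{10}}{-3 - 10 i \sqrt{10}} + \frac{11035}{27616} = \frac{11035}{27616} + \frac{103 i \sqrt{10}}{-3 - 10 i \sqrt{10}}$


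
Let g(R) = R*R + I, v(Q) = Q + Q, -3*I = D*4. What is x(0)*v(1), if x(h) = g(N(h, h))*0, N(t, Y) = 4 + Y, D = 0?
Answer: 0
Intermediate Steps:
I = 0 (I = -0*4 = -1/3*0 = 0)
v(Q) = 2*Q
g(R) = R**2 (g(R) = R*R + 0 = R**2 + 0 = R**2)
x(h) = 0 (x(h) = (4 + h)**2*0 = 0)
x(0)*v(1) = 0*(2*1) = 0*2 = 0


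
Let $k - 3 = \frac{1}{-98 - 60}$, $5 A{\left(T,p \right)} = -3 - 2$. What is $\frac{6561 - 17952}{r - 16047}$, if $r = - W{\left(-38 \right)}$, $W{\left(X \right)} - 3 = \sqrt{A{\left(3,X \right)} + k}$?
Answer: $\frac{641920820}{904470993} - \frac{3797 \sqrt{5530}}{4522354965} \approx 0.70966$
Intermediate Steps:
$A{\left(T,p \right)} = -1$ ($A{\left(T,p \right)} = \frac{-3 - 2}{5} = \frac{1}{5} \left(-5\right) = -1$)
$k = \frac{473}{158}$ ($k = 3 + \frac{1}{-98 - 60} = 3 + \frac{1}{-158} = 3 - \frac{1}{158} = \frac{473}{158} \approx 2.9937$)
$W{\left(X \right)} = 3 + \frac{3 \sqrt{5530}}{158}$ ($W{\left(X \right)} = 3 + \sqrt{-1 + \frac{473}{158}} = 3 + \sqrt{\frac{315}{158}} = 3 + \frac{3 \sqrt{5530}}{158}$)
$r = -3 - \frac{3 \sqrt{5530}}{158}$ ($r = - (3 + \frac{3 \sqrt{5530}}{158}) = -3 - \frac{3 \sqrt{5530}}{158} \approx -4.412$)
$\frac{6561 - 17952}{r - 16047} = \frac{6561 - 17952}{\left(-3 - \frac{3 \sqrt{5530}}{158}\right) - 16047} = - \frac{11391}{-16050 - \frac{3 \sqrt{5530}}{158}}$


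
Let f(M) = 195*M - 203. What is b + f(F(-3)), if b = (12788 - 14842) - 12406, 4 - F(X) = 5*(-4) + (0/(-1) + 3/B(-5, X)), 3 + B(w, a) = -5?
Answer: -79279/8 ≈ -9909.9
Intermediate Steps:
B(w, a) = -8 (B(w, a) = -3 - 5 = -8)
F(X) = 195/8 (F(X) = 4 - (5*(-4) + (0/(-1) + 3/(-8))) = 4 - (-20 + (0*(-1) + 3*(-⅛))) = 4 - (-20 + (0 - 3/8)) = 4 - (-20 - 3/8) = 4 - 1*(-163/8) = 4 + 163/8 = 195/8)
b = -14460 (b = -2054 - 12406 = -14460)
f(M) = -203 + 195*M
b + f(F(-3)) = -14460 + (-203 + 195*(195/8)) = -14460 + (-203 + 38025/8) = -14460 + 36401/8 = -79279/8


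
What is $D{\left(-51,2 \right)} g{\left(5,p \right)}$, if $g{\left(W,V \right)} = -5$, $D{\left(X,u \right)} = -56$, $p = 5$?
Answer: $280$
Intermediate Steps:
$D{\left(-51,2 \right)} g{\left(5,p \right)} = \left(-56\right) \left(-5\right) = 280$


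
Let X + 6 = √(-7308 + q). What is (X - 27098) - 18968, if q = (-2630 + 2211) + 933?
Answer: -46072 + I*√6794 ≈ -46072.0 + 82.426*I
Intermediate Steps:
q = 514 (q = -419 + 933 = 514)
X = -6 + I*√6794 (X = -6 + √(-7308 + 514) = -6 + √(-6794) = -6 + I*√6794 ≈ -6.0 + 82.426*I)
(X - 27098) - 18968 = ((-6 + I*√6794) - 27098) - 18968 = (-27104 + I*√6794) - 18968 = -46072 + I*√6794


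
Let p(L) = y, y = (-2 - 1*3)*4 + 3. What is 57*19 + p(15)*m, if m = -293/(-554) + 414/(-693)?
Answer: 46248305/42658 ≈ 1084.2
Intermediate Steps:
y = -17 (y = (-2 - 3)*4 + 3 = -5*4 + 3 = -20 + 3 = -17)
p(L) = -17
m = -2923/42658 (m = -293*(-1/554) + 414*(-1/693) = 293/554 - 46/77 = -2923/42658 ≈ -0.068522)
57*19 + p(15)*m = 57*19 - 17*(-2923/42658) = 1083 + 49691/42658 = 46248305/42658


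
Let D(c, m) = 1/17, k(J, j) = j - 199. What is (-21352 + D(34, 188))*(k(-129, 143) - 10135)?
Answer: 3699159753/17 ≈ 2.1760e+8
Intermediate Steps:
k(J, j) = -199 + j
D(c, m) = 1/17
(-21352 + D(34, 188))*(k(-129, 143) - 10135) = (-21352 + 1/17)*((-199 + 143) - 10135) = -362983*(-56 - 10135)/17 = -362983/17*(-10191) = 3699159753/17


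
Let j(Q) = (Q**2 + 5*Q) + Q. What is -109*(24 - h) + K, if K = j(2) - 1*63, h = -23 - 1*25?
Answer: -7895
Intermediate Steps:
h = -48 (h = -23 - 25 = -48)
j(Q) = Q**2 + 6*Q
K = -47 (K = 2*(6 + 2) - 1*63 = 2*8 - 63 = 16 - 63 = -47)
-109*(24 - h) + K = -109*(24 - 1*(-48)) - 47 = -109*(24 + 48) - 47 = -109*72 - 47 = -7848 - 47 = -7895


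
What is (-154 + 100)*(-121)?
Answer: 6534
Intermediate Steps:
(-154 + 100)*(-121) = -54*(-121) = 6534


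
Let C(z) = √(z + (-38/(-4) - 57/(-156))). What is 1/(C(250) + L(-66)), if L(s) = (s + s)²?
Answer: 906048/15786966839 - 2*√175669/15786966839 ≈ 5.7339e-5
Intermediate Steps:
L(s) = 4*s² (L(s) = (2*s)² = 4*s²)
C(z) = √(513/52 + z) (C(z) = √(z + (-38*(-¼) - 57*(-1/156))) = √(z + (19/2 + 19/52)) = √(z + 513/52) = √(513/52 + z))
1/(C(250) + L(-66)) = 1/(√(6669 + 676*250)/26 + 4*(-66)²) = 1/(√(6669 + 169000)/26 + 4*4356) = 1/(√175669/26 + 17424) = 1/(17424 + √175669/26)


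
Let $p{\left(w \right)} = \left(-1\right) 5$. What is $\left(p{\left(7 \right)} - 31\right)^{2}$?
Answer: $1296$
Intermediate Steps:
$p{\left(w \right)} = -5$
$\left(p{\left(7 \right)} - 31\right)^{2} = \left(-5 - 31\right)^{2} = \left(-36\right)^{2} = 1296$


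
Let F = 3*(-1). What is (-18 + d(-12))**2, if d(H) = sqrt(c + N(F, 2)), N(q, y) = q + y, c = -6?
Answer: (18 - I*sqrt(7))**2 ≈ 317.0 - 95.247*I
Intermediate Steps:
F = -3
d(H) = I*sqrt(7) (d(H) = sqrt(-6 + (-3 + 2)) = sqrt(-6 - 1) = sqrt(-7) = I*sqrt(7))
(-18 + d(-12))**2 = (-18 + I*sqrt(7))**2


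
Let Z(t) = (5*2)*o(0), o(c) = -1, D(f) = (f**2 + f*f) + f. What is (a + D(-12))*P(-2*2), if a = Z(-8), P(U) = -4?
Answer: -1064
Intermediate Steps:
D(f) = f + 2*f**2 (D(f) = (f**2 + f**2) + f = 2*f**2 + f = f + 2*f**2)
Z(t) = -10 (Z(t) = (5*2)*(-1) = 10*(-1) = -10)
a = -10
(a + D(-12))*P(-2*2) = (-10 - 12*(1 + 2*(-12)))*(-4) = (-10 - 12*(1 - 24))*(-4) = (-10 - 12*(-23))*(-4) = (-10 + 276)*(-4) = 266*(-4) = -1064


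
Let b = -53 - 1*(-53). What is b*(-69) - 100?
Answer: -100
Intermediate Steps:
b = 0 (b = -53 + 53 = 0)
b*(-69) - 100 = 0*(-69) - 100 = 0 - 100 = -100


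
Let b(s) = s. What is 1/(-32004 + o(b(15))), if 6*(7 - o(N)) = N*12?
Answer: -1/32027 ≈ -3.1224e-5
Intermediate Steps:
o(N) = 7 - 2*N (o(N) = 7 - N*12/6 = 7 - 2*N)
1/(-32004 + o(b(15))) = 1/(-32004 + (7 - 2*15)) = 1/(-32004 + (7 - 30)) = 1/(-32004 - 23) = 1/(-32027) = -1/32027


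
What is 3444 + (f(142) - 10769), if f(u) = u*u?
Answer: 12839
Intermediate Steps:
f(u) = u²
3444 + (f(142) - 10769) = 3444 + (142² - 10769) = 3444 + (20164 - 10769) = 3444 + 9395 = 12839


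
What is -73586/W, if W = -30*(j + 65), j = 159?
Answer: 36793/3360 ≈ 10.950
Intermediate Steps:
W = -6720 (W = -30*(159 + 65) = -30*224 = -6720)
-73586/W = -73586/(-6720) = -73586*(-1/6720) = 36793/3360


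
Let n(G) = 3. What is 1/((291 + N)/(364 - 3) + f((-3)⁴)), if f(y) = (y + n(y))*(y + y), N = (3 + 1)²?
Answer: 361/4912795 ≈ 7.3482e-5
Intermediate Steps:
N = 16 (N = 4² = 16)
f(y) = 2*y*(3 + y) (f(y) = (y + 3)*(y + y) = (3 + y)*(2*y) = 2*y*(3 + y))
1/((291 + N)/(364 - 3) + f((-3)⁴)) = 1/((291 + 16)/(364 - 3) + 2*(-3)⁴*(3 + (-3)⁴)) = 1/(307/361 + 2*81*(3 + 81)) = 1/(307*(1/361) + 2*81*84) = 1/(307/361 + 13608) = 1/(4912795/361) = 361/4912795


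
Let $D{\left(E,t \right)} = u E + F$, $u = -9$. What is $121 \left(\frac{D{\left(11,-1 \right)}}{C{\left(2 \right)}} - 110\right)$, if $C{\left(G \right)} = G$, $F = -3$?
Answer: $-19481$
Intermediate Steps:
$D{\left(E,t \right)} = -3 - 9 E$ ($D{\left(E,t \right)} = - 9 E - 3 = -3 - 9 E$)
$121 \left(\frac{D{\left(11,-1 \right)}}{C{\left(2 \right)}} - 110\right) = 121 \left(\frac{-3 - 99}{2} - 110\right) = 121 \left(\left(-3 - 99\right) \frac{1}{2} - 110\right) = 121 \left(\left(-102\right) \frac{1}{2} - 110\right) = 121 \left(-51 - 110\right) = 121 \left(-161\right) = -19481$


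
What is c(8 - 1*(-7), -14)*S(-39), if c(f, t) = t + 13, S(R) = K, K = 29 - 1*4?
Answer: -25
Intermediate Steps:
K = 25 (K = 29 - 4 = 25)
S(R) = 25
c(f, t) = 13 + t
c(8 - 1*(-7), -14)*S(-39) = (13 - 14)*25 = -1*25 = -25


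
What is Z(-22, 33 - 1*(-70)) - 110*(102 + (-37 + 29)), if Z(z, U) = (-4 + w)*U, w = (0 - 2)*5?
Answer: -11782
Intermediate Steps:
w = -10 (w = -2*5 = -10)
Z(z, U) = -14*U (Z(z, U) = (-4 - 10)*U = -14*U)
Z(-22, 33 - 1*(-70)) - 110*(102 + (-37 + 29)) = -14*(33 - 1*(-70)) - 110*(102 + (-37 + 29)) = -14*(33 + 70) - 110*(102 - 8) = -14*103 - 110*94 = -1442 - 10340 = -11782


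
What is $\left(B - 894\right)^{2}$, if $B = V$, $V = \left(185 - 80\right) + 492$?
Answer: $88209$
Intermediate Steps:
$V = 597$ ($V = 105 + 492 = 597$)
$B = 597$
$\left(B - 894\right)^{2} = \left(597 - 894\right)^{2} = \left(-297\right)^{2} = 88209$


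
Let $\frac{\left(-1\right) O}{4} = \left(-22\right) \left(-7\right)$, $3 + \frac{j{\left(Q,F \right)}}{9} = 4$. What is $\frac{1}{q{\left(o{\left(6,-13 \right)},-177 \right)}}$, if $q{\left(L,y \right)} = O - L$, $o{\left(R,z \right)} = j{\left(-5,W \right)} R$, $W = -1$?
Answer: $- \frac{1}{670} \approx -0.0014925$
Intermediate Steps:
$j{\left(Q,F \right)} = 9$ ($j{\left(Q,F \right)} = -27 + 9 \cdot 4 = -27 + 36 = 9$)
$o{\left(R,z \right)} = 9 R$
$O = -616$ ($O = - 4 \left(\left(-22\right) \left(-7\right)\right) = \left(-4\right) 154 = -616$)
$q{\left(L,y \right)} = -616 - L$
$\frac{1}{q{\left(o{\left(6,-13 \right)},-177 \right)}} = \frac{1}{-616 - 9 \cdot 6} = \frac{1}{-616 - 54} = \frac{1}{-670} = - \frac{1}{670}$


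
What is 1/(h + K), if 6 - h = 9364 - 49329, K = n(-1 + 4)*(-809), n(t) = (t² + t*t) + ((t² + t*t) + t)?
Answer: 1/8420 ≈ 0.00011876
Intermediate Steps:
n(t) = t + 4*t² (n(t) = (t² + t²) + ((t² + t²) + t) = 2*t² + (2*t² + t) = 2*t² + (t + 2*t²) = t + 4*t²)
K = -31551 (K = ((-1 + 4)*(1 + 4*(-1 + 4)))*(-809) = (3*(1 + 4*3))*(-809) = (3*(1 + 12))*(-809) = (3*13)*(-809) = 39*(-809) = -31551)
h = 39971 (h = 6 - (9364 - 49329) = 6 - 1*(-39965) = 6 + 39965 = 39971)
1/(h + K) = 1/(39971 - 31551) = 1/8420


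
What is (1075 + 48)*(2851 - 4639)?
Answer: -2007924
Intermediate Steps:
(1075 + 48)*(2851 - 4639) = 1123*(-1788) = -2007924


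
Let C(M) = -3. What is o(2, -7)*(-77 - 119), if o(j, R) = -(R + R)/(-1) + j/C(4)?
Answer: 8624/3 ≈ 2874.7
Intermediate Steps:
o(j, R) = 2*R - j/3 (o(j, R) = -(R + R)/(-1) + j/(-3) = -2*R*(-1) + j*(-1/3) = -2*R*(-1) - j/3 = 2*R - j/3)
o(2, -7)*(-77 - 119) = (2*(-7) - 1/3*2)*(-77 - 119) = (-14 - 2/3)*(-196) = -44/3*(-196) = 8624/3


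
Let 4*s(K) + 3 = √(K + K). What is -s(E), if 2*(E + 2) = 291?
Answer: ¾ - √287/4 ≈ -3.4853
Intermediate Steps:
E = 287/2 (E = -2 + (½)*291 = -2 + 291/2 = 287/2 ≈ 143.50)
s(K) = -¾ + √2*√K/4 (s(K) = -¾ + √(K + K)/4 = -¾ + √(2*K)/4 = -¾ + (√2*√K)/4 = -¾ + √2*√K/4)
-s(E) = -(-¾ + √2*√(287/2)/4) = -(-¾ + √2*(√574/2)/4) = -(-¾ + √287/4) = ¾ - √287/4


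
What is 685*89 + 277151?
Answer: 338116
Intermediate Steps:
685*89 + 277151 = 60965 + 277151 = 338116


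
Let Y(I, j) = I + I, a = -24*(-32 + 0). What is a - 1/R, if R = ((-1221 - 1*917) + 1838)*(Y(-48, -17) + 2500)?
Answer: 553881601/721200 ≈ 768.00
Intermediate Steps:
a = 768 (a = -24*(-32) = 768)
Y(I, j) = 2*I
R = -721200 (R = ((-1221 - 1*917) + 1838)*(2*(-48) + 2500) = ((-1221 - 917) + 1838)*(-96 + 2500) = (-2138 + 1838)*2404 = -300*2404 = -721200)
a - 1/R = 768 - 1/(-721200) = 768 - 1*(-1/721200) = 768 + 1/721200 = 553881601/721200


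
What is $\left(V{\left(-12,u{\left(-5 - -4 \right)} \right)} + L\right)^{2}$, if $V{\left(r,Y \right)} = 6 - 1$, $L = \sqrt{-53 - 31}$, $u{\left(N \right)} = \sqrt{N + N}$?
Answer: $-59 + 20 i \sqrt{21} \approx -59.0 + 91.651 i$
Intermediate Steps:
$u{\left(N \right)} = \sqrt{2} \sqrt{N}$ ($u{\left(N \right)} = \sqrt{2 N} = \sqrt{2} \sqrt{N}$)
$L = 2 i \sqrt{21}$ ($L = \sqrt{-84} = 2 i \sqrt{21} \approx 9.1651 i$)
$V{\left(r,Y \right)} = 5$ ($V{\left(r,Y \right)} = 6 - 1 = 5$)
$\left(V{\left(-12,u{\left(-5 - -4 \right)} \right)} + L\right)^{2} = \left(5 + 2 i \sqrt{21}\right)^{2}$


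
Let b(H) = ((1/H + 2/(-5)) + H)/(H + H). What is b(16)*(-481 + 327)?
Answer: -96481/1280 ≈ -75.376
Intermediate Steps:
b(H) = (-2/5 + H + 1/H)/(2*H) (b(H) = ((1/H + 2*(-1/5)) + H)/((2*H)) = ((1/H - 2/5) + H)*(1/(2*H)) = ((-2/5 + 1/H) + H)*(1/(2*H)) = (-2/5 + H + 1/H)*(1/(2*H)) = (-2/5 + H + 1/H)/(2*H))
b(16)*(-481 + 327) = ((1/10)*(5 - 2*16 + 5*16**2)/16**2)*(-481 + 327) = ((1/10)*(1/256)*(5 - 32 + 5*256))*(-154) = ((1/10)*(1/256)*(5 - 32 + 1280))*(-154) = ((1/10)*(1/256)*1253)*(-154) = (1253/2560)*(-154) = -96481/1280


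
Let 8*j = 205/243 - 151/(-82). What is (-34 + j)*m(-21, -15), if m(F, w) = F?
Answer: 37564583/53136 ≈ 706.95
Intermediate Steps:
j = 53503/159408 (j = (205/243 - 151/(-82))/8 = (205*(1/243) - 151*(-1/82))/8 = (205/243 + 151/82)/8 = (⅛)*(53503/19926) = 53503/159408 ≈ 0.33564)
(-34 + j)*m(-21, -15) = (-34 + 53503/159408)*(-21) = -5366369/159408*(-21) = 37564583/53136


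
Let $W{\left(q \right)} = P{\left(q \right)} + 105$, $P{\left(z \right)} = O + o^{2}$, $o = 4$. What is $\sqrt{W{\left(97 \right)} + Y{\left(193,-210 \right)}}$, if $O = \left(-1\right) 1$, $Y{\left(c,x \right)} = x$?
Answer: $3 i \sqrt{10} \approx 9.4868 i$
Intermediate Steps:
$O = -1$
$P{\left(z \right)} = 15$ ($P{\left(z \right)} = -1 + 4^{2} = -1 + 16 = 15$)
$W{\left(q \right)} = 120$ ($W{\left(q \right)} = 15 + 105 = 120$)
$\sqrt{W{\left(97 \right)} + Y{\left(193,-210 \right)}} = \sqrt{120 - 210} = \sqrt{-90} = 3 i \sqrt{10}$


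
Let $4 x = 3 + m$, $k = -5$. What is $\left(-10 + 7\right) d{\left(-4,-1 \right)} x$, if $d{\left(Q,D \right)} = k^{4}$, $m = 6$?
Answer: $- \frac{16875}{4} \approx -4218.8$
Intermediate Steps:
$x = \frac{9}{4}$ ($x = \frac{3 + 6}{4} = \frac{1}{4} \cdot 9 = \frac{9}{4} \approx 2.25$)
$d{\left(Q,D \right)} = 625$ ($d{\left(Q,D \right)} = \left(-5\right)^{4} = 625$)
$\left(-10 + 7\right) d{\left(-4,-1 \right)} x = \left(-10 + 7\right) 625 \cdot \frac{9}{4} = \left(-3\right) 625 \cdot \frac{9}{4} = \left(-1875\right) \frac{9}{4} = - \frac{16875}{4}$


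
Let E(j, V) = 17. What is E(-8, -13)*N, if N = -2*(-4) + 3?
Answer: 187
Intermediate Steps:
N = 11 (N = 8 + 3 = 11)
E(-8, -13)*N = 17*11 = 187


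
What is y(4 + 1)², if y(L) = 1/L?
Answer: 1/25 ≈ 0.040000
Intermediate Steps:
y(4 + 1)² = (1/(4 + 1))² = (1/5)² = (⅕)² = 1/25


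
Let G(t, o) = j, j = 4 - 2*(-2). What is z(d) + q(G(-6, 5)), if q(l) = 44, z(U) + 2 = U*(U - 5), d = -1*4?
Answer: 78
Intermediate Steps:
j = 8 (j = 4 + 4 = 8)
G(t, o) = 8
d = -4
z(U) = -2 + U*(-5 + U) (z(U) = -2 + U*(U - 5) = -2 + U*(-5 + U))
z(d) + q(G(-6, 5)) = (-2 + (-4)² - 5*(-4)) + 44 = (-2 + 16 + 20) + 44 = 34 + 44 = 78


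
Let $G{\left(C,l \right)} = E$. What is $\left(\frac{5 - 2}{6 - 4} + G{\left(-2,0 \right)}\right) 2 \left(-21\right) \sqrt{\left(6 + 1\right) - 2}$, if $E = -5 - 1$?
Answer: $189 \sqrt{5} \approx 422.62$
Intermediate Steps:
$E = -6$
$G{\left(C,l \right)} = -6$
$\left(\frac{5 - 2}{6 - 4} + G{\left(-2,0 \right)}\right) 2 \left(-21\right) \sqrt{\left(6 + 1\right) - 2} = \left(\frac{5 - 2}{6 - 4} - 6\right) 2 \left(-21\right) \sqrt{\left(6 + 1\right) - 2} = \left(\frac{3}{2} - 6\right) 2 \left(-21\right) \sqrt{7 - 2} = \left(3 \cdot \frac{1}{2} - 6\right) 2 \left(-21\right) \sqrt{5} = \left(\frac{3}{2} - 6\right) 2 \left(-21\right) \sqrt{5} = \left(- \frac{9}{2}\right) 2 \left(-21\right) \sqrt{5} = \left(-9\right) \left(-21\right) \sqrt{5} = 189 \sqrt{5}$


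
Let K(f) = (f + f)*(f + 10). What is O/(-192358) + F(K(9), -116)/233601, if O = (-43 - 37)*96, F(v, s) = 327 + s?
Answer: 917321609/22467510579 ≈ 0.040829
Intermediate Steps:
K(f) = 2*f*(10 + f) (K(f) = (2*f)*(10 + f) = 2*f*(10 + f))
O = -7680 (O = -80*96 = -7680)
O/(-192358) + F(K(9), -116)/233601 = -7680/(-192358) + (327 - 116)/233601 = -7680*(-1/192358) + 211*(1/233601) = 3840/96179 + 211/233601 = 917321609/22467510579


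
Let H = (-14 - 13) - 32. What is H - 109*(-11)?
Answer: 1140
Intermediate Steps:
H = -59 (H = -27 - 32 = -59)
H - 109*(-11) = -59 - 109*(-11) = -59 + 1199 = 1140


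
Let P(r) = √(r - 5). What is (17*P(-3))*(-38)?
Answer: -1292*I*√2 ≈ -1827.2*I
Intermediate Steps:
P(r) = √(-5 + r)
(17*P(-3))*(-38) = (17*√(-5 - 3))*(-38) = (17*√(-8))*(-38) = (17*(2*I*√2))*(-38) = (34*I*√2)*(-38) = -1292*I*√2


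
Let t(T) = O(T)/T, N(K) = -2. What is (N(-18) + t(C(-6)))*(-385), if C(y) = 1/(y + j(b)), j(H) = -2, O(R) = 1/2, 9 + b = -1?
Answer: 2310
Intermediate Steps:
b = -10 (b = -9 - 1 = -10)
O(R) = 1/2
C(y) = 1/(-2 + y) (C(y) = 1/(y - 2) = 1/(-2 + y))
t(T) = 1/(2*T)
(N(-18) + t(C(-6)))*(-385) = (-2 + 1/(2*(1/(-2 - 6))))*(-385) = (-2 + 1/(2*(1/(-8))))*(-385) = (-2 + 1/(2*(-1/8)))*(-385) = (-2 + (1/2)*(-8))*(-385) = (-2 - 4)*(-385) = -6*(-385) = 2310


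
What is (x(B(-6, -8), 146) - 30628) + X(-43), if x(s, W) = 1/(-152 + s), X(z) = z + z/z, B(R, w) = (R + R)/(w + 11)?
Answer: -4784521/156 ≈ -30670.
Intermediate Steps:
B(R, w) = 2*R/(11 + w) (B(R, w) = (2*R)/(11 + w) = 2*R/(11 + w))
X(z) = 1 + z (X(z) = z + 1 = 1 + z)
(x(B(-6, -8), 146) - 30628) + X(-43) = (1/(-152 + 2*(-6)/(11 - 8)) - 30628) + (1 - 43) = (1/(-152 + 2*(-6)/3) - 30628) - 42 = (1/(-152 + 2*(-6)*(1/3)) - 30628) - 42 = (1/(-152 - 4) - 30628) - 42 = (1/(-156) - 30628) - 42 = (-1/156 - 30628) - 42 = -4777969/156 - 42 = -4784521/156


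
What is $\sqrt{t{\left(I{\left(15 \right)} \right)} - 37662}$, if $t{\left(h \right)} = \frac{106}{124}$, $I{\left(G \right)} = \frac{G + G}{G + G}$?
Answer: $\frac{i \sqrt{144769442}}{62} \approx 194.06 i$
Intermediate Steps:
$I{\left(G \right)} = 1$ ($I{\left(G \right)} = \frac{2 G}{2 G} = 2 G \frac{1}{2 G} = 1$)
$t{\left(h \right)} = \frac{53}{62}$ ($t{\left(h \right)} = 106 \cdot \frac{1}{124} = \frac{53}{62}$)
$\sqrt{t{\left(I{\left(15 \right)} \right)} - 37662} = \sqrt{\frac{53}{62} - 37662} = \sqrt{- \frac{2334991}{62}} = \frac{i \sqrt{144769442}}{62}$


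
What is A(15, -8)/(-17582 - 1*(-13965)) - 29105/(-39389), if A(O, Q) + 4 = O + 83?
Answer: 101570219/142470013 ≈ 0.71292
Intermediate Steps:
A(O, Q) = 79 + O (A(O, Q) = -4 + (O + 83) = -4 + (83 + O) = 79 + O)
A(15, -8)/(-17582 - 1*(-13965)) - 29105/(-39389) = (79 + 15)/(-17582 - 1*(-13965)) - 29105/(-39389) = 94/(-17582 + 13965) - 29105*(-1/39389) = 94/(-3617) + 29105/39389 = 94*(-1/3617) + 29105/39389 = -94/3617 + 29105/39389 = 101570219/142470013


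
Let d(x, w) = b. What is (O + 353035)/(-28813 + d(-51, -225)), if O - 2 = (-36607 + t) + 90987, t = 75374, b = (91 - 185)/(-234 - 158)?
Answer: -94627036/5647301 ≈ -16.756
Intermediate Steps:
b = 47/196 (b = -94/(-392) = -94*(-1/392) = 47/196 ≈ 0.23980)
d(x, w) = 47/196
O = 129756 (O = 2 + ((-36607 + 75374) + 90987) = 2 + (38767 + 90987) = 2 + 129754 = 129756)
(O + 353035)/(-28813 + d(-51, -225)) = (129756 + 353035)/(-28813 + 47/196) = 482791/(-5647301/196) = 482791*(-196/5647301) = -94627036/5647301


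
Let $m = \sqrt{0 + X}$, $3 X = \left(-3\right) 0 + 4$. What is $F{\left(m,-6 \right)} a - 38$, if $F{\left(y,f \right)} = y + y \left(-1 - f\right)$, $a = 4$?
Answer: $-38 + 16 \sqrt{3} \approx -10.287$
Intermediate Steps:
$X = \frac{4}{3}$ ($X = \frac{\left(-3\right) 0 + 4}{3} = \frac{0 + 4}{3} = \frac{1}{3} \cdot 4 = \frac{4}{3} \approx 1.3333$)
$m = \frac{2 \sqrt{3}}{3}$ ($m = \sqrt{0 + \frac{4}{3}} = \sqrt{\frac{4}{3}} = \frac{2 \sqrt{3}}{3} \approx 1.1547$)
$F{\left(m,-6 \right)} a - 38 = \left(-1\right) \left(-6\right) \frac{2 \sqrt{3}}{3} \cdot 4 - 38 = 4 \sqrt{3} \cdot 4 - 38 = 16 \sqrt{3} - 38 = -38 + 16 \sqrt{3}$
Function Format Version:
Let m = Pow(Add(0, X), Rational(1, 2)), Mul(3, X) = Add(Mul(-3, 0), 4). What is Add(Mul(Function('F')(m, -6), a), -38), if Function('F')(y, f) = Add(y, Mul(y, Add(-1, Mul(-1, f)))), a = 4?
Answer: Add(-38, Mul(16, Pow(3, Rational(1, 2)))) ≈ -10.287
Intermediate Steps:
X = Rational(4, 3) (X = Mul(Rational(1, 3), Add(Mul(-3, 0), 4)) = Mul(Rational(1, 3), Add(0, 4)) = Mul(Rational(1, 3), 4) = Rational(4, 3) ≈ 1.3333)
m = Mul(Rational(2, 3), Pow(3, Rational(1, 2))) (m = Pow(Add(0, Rational(4, 3)), Rational(1, 2)) = Pow(Rational(4, 3), Rational(1, 2)) = Mul(Rational(2, 3), Pow(3, Rational(1, 2))) ≈ 1.1547)
Add(Mul(Function('F')(m, -6), a), -38) = Add(Mul(Mul(-1, -6, Mul(Rational(2, 3), Pow(3, Rational(1, 2)))), 4), -38) = Add(Mul(Mul(4, Pow(3, Rational(1, 2))), 4), -38) = Add(Mul(16, Pow(3, Rational(1, 2))), -38) = Add(-38, Mul(16, Pow(3, Rational(1, 2))))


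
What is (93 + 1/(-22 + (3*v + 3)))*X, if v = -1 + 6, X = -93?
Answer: -34503/4 ≈ -8625.8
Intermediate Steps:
v = 5
(93 + 1/(-22 + (3*v + 3)))*X = (93 + 1/(-22 + (3*5 + 3)))*(-93) = (93 + 1/(-22 + (15 + 3)))*(-93) = (93 + 1/(-22 + 18))*(-93) = (93 + 1/(-4))*(-93) = (93 - 1/4)*(-93) = (371/4)*(-93) = -34503/4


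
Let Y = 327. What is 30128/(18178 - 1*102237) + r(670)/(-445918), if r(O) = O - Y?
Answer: -13463449741/37483421162 ≈ -0.35918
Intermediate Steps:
r(O) = -327 + O (r(O) = O - 1*327 = O - 327 = -327 + O)
30128/(18178 - 1*102237) + r(670)/(-445918) = 30128/(18178 - 1*102237) + (-327 + 670)/(-445918) = 30128/(18178 - 102237) + 343*(-1/445918) = 30128/(-84059) - 343/445918 = 30128*(-1/84059) - 343/445918 = -30128/84059 - 343/445918 = -13463449741/37483421162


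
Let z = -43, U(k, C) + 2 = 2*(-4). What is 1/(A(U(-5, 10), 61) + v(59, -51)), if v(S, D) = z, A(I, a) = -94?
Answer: -1/137 ≈ -0.0072993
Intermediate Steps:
U(k, C) = -10 (U(k, C) = -2 + 2*(-4) = -2 - 8 = -10)
v(S, D) = -43
1/(A(U(-5, 10), 61) + v(59, -51)) = 1/(-94 - 43) = 1/(-137) = -1/137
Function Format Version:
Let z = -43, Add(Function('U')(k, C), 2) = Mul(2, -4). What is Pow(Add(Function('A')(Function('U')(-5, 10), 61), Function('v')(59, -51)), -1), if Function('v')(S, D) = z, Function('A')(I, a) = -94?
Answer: Rational(-1, 137) ≈ -0.0072993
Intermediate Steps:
Function('U')(k, C) = -10 (Function('U')(k, C) = Add(-2, Mul(2, -4)) = Add(-2, -8) = -10)
Function('v')(S, D) = -43
Pow(Add(Function('A')(Function('U')(-5, 10), 61), Function('v')(59, -51)), -1) = Pow(Add(-94, -43), -1) = Pow(-137, -1) = Rational(-1, 137)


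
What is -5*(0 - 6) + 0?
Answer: 30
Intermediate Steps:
-5*(0 - 6) + 0 = -5*(-6) + 0 = 30 + 0 = 30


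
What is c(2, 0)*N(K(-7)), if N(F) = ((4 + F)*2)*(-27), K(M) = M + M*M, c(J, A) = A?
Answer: 0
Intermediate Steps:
K(M) = M + M**2
N(F) = -216 - 54*F (N(F) = (8 + 2*F)*(-27) = -216 - 54*F)
c(2, 0)*N(K(-7)) = 0*(-216 - (-378)*(1 - 7)) = 0*(-216 - (-378)*(-6)) = 0*(-216 - 54*42) = 0*(-216 - 2268) = 0*(-2484) = 0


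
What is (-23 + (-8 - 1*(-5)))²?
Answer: 676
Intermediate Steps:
(-23 + (-8 - 1*(-5)))² = (-23 + (-8 + 5))² = (-23 - 3)² = (-26)² = 676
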